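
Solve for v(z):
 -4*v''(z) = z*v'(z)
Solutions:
 v(z) = C1 + C2*erf(sqrt(2)*z/4)


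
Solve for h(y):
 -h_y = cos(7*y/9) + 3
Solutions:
 h(y) = C1 - 3*y - 9*sin(7*y/9)/7


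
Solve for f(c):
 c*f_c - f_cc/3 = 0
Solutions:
 f(c) = C1 + C2*erfi(sqrt(6)*c/2)


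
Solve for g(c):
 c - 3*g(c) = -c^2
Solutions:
 g(c) = c*(c + 1)/3


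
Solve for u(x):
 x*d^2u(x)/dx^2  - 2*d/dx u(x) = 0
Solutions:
 u(x) = C1 + C2*x^3


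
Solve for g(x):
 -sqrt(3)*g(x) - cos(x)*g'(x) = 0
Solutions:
 g(x) = C1*(sin(x) - 1)^(sqrt(3)/2)/(sin(x) + 1)^(sqrt(3)/2)


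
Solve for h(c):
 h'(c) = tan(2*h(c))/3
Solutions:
 h(c) = -asin(C1*exp(2*c/3))/2 + pi/2
 h(c) = asin(C1*exp(2*c/3))/2


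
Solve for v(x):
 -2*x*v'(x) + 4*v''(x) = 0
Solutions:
 v(x) = C1 + C2*erfi(x/2)


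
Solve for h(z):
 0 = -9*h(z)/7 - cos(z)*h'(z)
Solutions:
 h(z) = C1*(sin(z) - 1)^(9/14)/(sin(z) + 1)^(9/14)


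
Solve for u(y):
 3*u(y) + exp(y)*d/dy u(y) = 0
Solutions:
 u(y) = C1*exp(3*exp(-y))


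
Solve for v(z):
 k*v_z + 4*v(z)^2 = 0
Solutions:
 v(z) = k/(C1*k + 4*z)


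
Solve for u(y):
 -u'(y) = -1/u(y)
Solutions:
 u(y) = -sqrt(C1 + 2*y)
 u(y) = sqrt(C1 + 2*y)


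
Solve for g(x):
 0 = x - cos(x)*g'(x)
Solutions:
 g(x) = C1 + Integral(x/cos(x), x)


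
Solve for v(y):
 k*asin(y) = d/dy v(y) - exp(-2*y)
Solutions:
 v(y) = C1 + k*y*asin(y) + k*sqrt(1 - y^2) - exp(-2*y)/2


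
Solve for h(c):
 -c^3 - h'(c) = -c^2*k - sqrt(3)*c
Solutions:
 h(c) = C1 - c^4/4 + c^3*k/3 + sqrt(3)*c^2/2


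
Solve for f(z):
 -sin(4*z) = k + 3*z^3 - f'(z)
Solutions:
 f(z) = C1 + k*z + 3*z^4/4 - cos(4*z)/4


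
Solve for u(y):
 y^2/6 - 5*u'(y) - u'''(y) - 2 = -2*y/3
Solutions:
 u(y) = C1 + C2*sin(sqrt(5)*y) + C3*cos(sqrt(5)*y) + y^3/90 + y^2/15 - 31*y/75


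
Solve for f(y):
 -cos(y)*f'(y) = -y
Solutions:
 f(y) = C1 + Integral(y/cos(y), y)


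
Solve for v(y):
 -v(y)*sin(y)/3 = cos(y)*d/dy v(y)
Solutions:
 v(y) = C1*cos(y)^(1/3)


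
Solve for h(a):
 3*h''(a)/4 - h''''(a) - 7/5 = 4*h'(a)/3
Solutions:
 h(a) = C1 + C2*exp(3^(1/3)*a*(3/(sqrt(247)/8 + 2)^(1/3) + 4*3^(1/3)*(sqrt(247)/8 + 2)^(1/3))/24)*sin(sqrt(3)*a*(-4*(9*sqrt(247)/8 + 18)^(1/3) + 9/(9*sqrt(247)/8 + 18)^(1/3))/24) + C3*exp(3^(1/3)*a*(3/(sqrt(247)/8 + 2)^(1/3) + 4*3^(1/3)*(sqrt(247)/8 + 2)^(1/3))/24)*cos(sqrt(3)*a*(-4*(9*sqrt(247)/8 + 18)^(1/3) + 9/(9*sqrt(247)/8 + 18)^(1/3))/24) + C4*exp(-3^(1/3)*a*(3/(sqrt(247)/8 + 2)^(1/3) + 4*3^(1/3)*(sqrt(247)/8 + 2)^(1/3))/12) - 21*a/20


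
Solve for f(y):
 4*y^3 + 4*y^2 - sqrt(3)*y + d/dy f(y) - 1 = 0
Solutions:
 f(y) = C1 - y^4 - 4*y^3/3 + sqrt(3)*y^2/2 + y


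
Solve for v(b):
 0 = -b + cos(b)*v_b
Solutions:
 v(b) = C1 + Integral(b/cos(b), b)


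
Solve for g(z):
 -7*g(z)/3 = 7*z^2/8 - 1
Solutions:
 g(z) = 3/7 - 3*z^2/8


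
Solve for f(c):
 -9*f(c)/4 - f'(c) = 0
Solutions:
 f(c) = C1*exp(-9*c/4)


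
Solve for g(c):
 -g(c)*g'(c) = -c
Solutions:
 g(c) = -sqrt(C1 + c^2)
 g(c) = sqrt(C1 + c^2)


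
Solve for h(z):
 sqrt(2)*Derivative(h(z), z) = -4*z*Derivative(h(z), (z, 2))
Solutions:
 h(z) = C1 + C2*z^(1 - sqrt(2)/4)


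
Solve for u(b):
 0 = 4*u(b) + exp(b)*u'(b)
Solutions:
 u(b) = C1*exp(4*exp(-b))


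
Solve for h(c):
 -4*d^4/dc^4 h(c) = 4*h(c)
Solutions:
 h(c) = (C1*sin(sqrt(2)*c/2) + C2*cos(sqrt(2)*c/2))*exp(-sqrt(2)*c/2) + (C3*sin(sqrt(2)*c/2) + C4*cos(sqrt(2)*c/2))*exp(sqrt(2)*c/2)


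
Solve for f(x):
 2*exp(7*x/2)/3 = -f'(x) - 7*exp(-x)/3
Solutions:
 f(x) = C1 - 4*exp(7*x/2)/21 + 7*exp(-x)/3


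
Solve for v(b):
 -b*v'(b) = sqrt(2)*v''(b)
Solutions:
 v(b) = C1 + C2*erf(2^(1/4)*b/2)


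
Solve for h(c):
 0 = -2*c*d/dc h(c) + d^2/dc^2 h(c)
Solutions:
 h(c) = C1 + C2*erfi(c)


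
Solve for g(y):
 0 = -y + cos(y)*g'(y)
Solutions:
 g(y) = C1 + Integral(y/cos(y), y)


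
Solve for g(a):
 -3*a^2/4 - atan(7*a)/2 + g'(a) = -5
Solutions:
 g(a) = C1 + a^3/4 + a*atan(7*a)/2 - 5*a - log(49*a^2 + 1)/28


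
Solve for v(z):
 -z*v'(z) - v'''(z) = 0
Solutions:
 v(z) = C1 + Integral(C2*airyai(-z) + C3*airybi(-z), z)


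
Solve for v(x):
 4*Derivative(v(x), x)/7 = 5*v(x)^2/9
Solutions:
 v(x) = -36/(C1 + 35*x)


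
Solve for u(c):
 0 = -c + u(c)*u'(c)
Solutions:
 u(c) = -sqrt(C1 + c^2)
 u(c) = sqrt(C1 + c^2)


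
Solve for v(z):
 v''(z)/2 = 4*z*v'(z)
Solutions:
 v(z) = C1 + C2*erfi(2*z)


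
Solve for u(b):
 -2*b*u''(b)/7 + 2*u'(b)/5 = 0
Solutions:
 u(b) = C1 + C2*b^(12/5)


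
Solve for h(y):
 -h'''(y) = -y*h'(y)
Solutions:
 h(y) = C1 + Integral(C2*airyai(y) + C3*airybi(y), y)


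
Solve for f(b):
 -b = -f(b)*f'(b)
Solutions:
 f(b) = -sqrt(C1 + b^2)
 f(b) = sqrt(C1 + b^2)


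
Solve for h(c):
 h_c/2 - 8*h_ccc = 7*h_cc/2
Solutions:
 h(c) = C1 + C2*exp(c*(-7 + sqrt(113))/32) + C3*exp(-c*(7 + sqrt(113))/32)


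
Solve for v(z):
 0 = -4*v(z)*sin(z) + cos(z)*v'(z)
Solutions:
 v(z) = C1/cos(z)^4


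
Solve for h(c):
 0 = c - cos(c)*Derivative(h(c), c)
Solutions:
 h(c) = C1 + Integral(c/cos(c), c)


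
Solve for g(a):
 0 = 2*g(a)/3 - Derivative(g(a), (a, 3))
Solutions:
 g(a) = C3*exp(2^(1/3)*3^(2/3)*a/3) + (C1*sin(2^(1/3)*3^(1/6)*a/2) + C2*cos(2^(1/3)*3^(1/6)*a/2))*exp(-2^(1/3)*3^(2/3)*a/6)


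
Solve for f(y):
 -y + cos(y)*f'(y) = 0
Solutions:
 f(y) = C1 + Integral(y/cos(y), y)


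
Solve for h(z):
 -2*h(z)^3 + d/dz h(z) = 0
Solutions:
 h(z) = -sqrt(2)*sqrt(-1/(C1 + 2*z))/2
 h(z) = sqrt(2)*sqrt(-1/(C1 + 2*z))/2


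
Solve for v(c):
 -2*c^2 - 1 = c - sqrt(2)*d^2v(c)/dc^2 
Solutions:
 v(c) = C1 + C2*c + sqrt(2)*c^4/12 + sqrt(2)*c^3/12 + sqrt(2)*c^2/4


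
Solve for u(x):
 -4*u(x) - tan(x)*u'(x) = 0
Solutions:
 u(x) = C1/sin(x)^4


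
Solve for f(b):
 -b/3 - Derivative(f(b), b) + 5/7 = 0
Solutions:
 f(b) = C1 - b^2/6 + 5*b/7


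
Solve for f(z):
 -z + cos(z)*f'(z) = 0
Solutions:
 f(z) = C1 + Integral(z/cos(z), z)


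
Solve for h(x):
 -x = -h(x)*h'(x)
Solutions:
 h(x) = -sqrt(C1 + x^2)
 h(x) = sqrt(C1 + x^2)


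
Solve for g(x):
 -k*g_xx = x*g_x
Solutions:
 g(x) = C1 + C2*sqrt(k)*erf(sqrt(2)*x*sqrt(1/k)/2)


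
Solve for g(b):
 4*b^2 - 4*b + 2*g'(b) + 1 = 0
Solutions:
 g(b) = C1 - 2*b^3/3 + b^2 - b/2


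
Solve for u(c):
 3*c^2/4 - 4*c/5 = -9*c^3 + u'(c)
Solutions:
 u(c) = C1 + 9*c^4/4 + c^3/4 - 2*c^2/5


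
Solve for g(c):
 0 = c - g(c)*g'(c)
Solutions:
 g(c) = -sqrt(C1 + c^2)
 g(c) = sqrt(C1 + c^2)


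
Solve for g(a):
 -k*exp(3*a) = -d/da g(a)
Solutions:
 g(a) = C1 + k*exp(3*a)/3


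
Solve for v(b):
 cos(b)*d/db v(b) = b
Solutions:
 v(b) = C1 + Integral(b/cos(b), b)


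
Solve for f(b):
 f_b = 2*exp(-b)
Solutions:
 f(b) = C1 - 2*exp(-b)


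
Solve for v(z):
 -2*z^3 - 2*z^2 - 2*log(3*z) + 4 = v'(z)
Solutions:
 v(z) = C1 - z^4/2 - 2*z^3/3 - 2*z*log(z) - z*log(9) + 6*z


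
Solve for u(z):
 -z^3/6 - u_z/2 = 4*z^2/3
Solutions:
 u(z) = C1 - z^4/12 - 8*z^3/9


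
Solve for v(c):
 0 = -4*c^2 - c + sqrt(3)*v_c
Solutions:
 v(c) = C1 + 4*sqrt(3)*c^3/9 + sqrt(3)*c^2/6


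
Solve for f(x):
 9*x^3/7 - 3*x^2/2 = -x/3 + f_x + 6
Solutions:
 f(x) = C1 + 9*x^4/28 - x^3/2 + x^2/6 - 6*x


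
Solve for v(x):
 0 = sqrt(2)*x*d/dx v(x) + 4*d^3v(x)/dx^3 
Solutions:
 v(x) = C1 + Integral(C2*airyai(-sqrt(2)*x/2) + C3*airybi(-sqrt(2)*x/2), x)


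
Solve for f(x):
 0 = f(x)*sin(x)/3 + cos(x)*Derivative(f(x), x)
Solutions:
 f(x) = C1*cos(x)^(1/3)


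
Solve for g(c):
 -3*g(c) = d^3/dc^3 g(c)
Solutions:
 g(c) = C3*exp(-3^(1/3)*c) + (C1*sin(3^(5/6)*c/2) + C2*cos(3^(5/6)*c/2))*exp(3^(1/3)*c/2)


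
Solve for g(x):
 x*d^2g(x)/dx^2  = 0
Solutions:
 g(x) = C1 + C2*x


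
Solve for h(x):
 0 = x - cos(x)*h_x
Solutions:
 h(x) = C1 + Integral(x/cos(x), x)


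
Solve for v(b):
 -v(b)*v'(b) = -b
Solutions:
 v(b) = -sqrt(C1 + b^2)
 v(b) = sqrt(C1 + b^2)


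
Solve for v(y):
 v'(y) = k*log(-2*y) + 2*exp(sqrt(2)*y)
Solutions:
 v(y) = C1 + k*y*log(-y) + k*y*(-1 + log(2)) + sqrt(2)*exp(sqrt(2)*y)


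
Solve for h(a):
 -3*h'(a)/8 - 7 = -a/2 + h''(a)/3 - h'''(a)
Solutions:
 h(a) = C1 + C2*exp(a*(2 - sqrt(58))/12) + C3*exp(a*(2 + sqrt(58))/12) + 2*a^2/3 - 536*a/27


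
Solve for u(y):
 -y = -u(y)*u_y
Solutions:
 u(y) = -sqrt(C1 + y^2)
 u(y) = sqrt(C1 + y^2)


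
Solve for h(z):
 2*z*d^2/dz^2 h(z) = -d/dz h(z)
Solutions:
 h(z) = C1 + C2*sqrt(z)


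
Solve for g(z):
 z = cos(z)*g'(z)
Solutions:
 g(z) = C1 + Integral(z/cos(z), z)


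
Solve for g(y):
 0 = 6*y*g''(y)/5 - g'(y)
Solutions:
 g(y) = C1 + C2*y^(11/6)


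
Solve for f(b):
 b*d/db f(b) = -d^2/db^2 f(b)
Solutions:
 f(b) = C1 + C2*erf(sqrt(2)*b/2)


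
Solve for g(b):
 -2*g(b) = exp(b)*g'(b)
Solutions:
 g(b) = C1*exp(2*exp(-b))


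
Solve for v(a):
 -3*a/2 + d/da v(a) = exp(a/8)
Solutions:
 v(a) = C1 + 3*a^2/4 + 8*exp(a/8)


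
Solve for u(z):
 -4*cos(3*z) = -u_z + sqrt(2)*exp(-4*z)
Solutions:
 u(z) = C1 + 4*sin(3*z)/3 - sqrt(2)*exp(-4*z)/4


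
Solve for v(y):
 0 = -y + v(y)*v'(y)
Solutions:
 v(y) = -sqrt(C1 + y^2)
 v(y) = sqrt(C1 + y^2)


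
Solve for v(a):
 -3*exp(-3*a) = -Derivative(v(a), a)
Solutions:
 v(a) = C1 - exp(-3*a)


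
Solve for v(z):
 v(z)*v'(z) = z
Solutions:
 v(z) = -sqrt(C1 + z^2)
 v(z) = sqrt(C1 + z^2)


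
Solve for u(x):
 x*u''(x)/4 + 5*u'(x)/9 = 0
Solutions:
 u(x) = C1 + C2/x^(11/9)


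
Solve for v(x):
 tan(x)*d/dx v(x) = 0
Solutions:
 v(x) = C1


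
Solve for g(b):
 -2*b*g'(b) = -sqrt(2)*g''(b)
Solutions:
 g(b) = C1 + C2*erfi(2^(3/4)*b/2)


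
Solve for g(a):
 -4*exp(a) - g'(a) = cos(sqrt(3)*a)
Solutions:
 g(a) = C1 - 4*exp(a) - sqrt(3)*sin(sqrt(3)*a)/3


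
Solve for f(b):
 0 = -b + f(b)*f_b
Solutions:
 f(b) = -sqrt(C1 + b^2)
 f(b) = sqrt(C1 + b^2)


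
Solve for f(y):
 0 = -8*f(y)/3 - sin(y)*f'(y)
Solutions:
 f(y) = C1*(cos(y) + 1)^(4/3)/(cos(y) - 1)^(4/3)


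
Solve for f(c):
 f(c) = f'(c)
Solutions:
 f(c) = C1*exp(c)


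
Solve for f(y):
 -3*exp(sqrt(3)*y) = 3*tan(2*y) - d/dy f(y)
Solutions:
 f(y) = C1 + sqrt(3)*exp(sqrt(3)*y) - 3*log(cos(2*y))/2


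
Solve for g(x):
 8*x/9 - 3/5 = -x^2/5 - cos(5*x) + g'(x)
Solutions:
 g(x) = C1 + x^3/15 + 4*x^2/9 - 3*x/5 + sin(5*x)/5


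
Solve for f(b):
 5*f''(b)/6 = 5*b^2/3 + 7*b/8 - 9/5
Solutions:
 f(b) = C1 + C2*b + b^4/6 + 7*b^3/40 - 27*b^2/25


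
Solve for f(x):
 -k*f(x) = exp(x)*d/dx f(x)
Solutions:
 f(x) = C1*exp(k*exp(-x))


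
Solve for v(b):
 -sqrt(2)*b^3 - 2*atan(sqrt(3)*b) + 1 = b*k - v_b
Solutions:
 v(b) = C1 + sqrt(2)*b^4/4 + b^2*k/2 + 2*b*atan(sqrt(3)*b) - b - sqrt(3)*log(3*b^2 + 1)/3


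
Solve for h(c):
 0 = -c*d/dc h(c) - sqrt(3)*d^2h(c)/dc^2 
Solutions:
 h(c) = C1 + C2*erf(sqrt(2)*3^(3/4)*c/6)


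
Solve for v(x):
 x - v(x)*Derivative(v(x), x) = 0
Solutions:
 v(x) = -sqrt(C1 + x^2)
 v(x) = sqrt(C1 + x^2)


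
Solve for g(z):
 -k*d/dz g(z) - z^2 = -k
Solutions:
 g(z) = C1 + z - z^3/(3*k)


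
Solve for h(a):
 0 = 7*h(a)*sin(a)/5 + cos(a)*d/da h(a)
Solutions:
 h(a) = C1*cos(a)^(7/5)


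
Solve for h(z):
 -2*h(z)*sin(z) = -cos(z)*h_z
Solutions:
 h(z) = C1/cos(z)^2


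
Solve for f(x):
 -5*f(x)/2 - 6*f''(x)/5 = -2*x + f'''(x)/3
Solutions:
 f(x) = C1*exp(x*(-24 + 24*6^(2/3)/(25*sqrt(1201) + 913)^(1/3) + 6^(1/3)*(25*sqrt(1201) + 913)^(1/3))/20)*sin(2^(1/3)*3^(1/6)*x*(-3^(2/3)*(25*sqrt(1201) + 913)^(1/3) + 72*2^(1/3)/(25*sqrt(1201) + 913)^(1/3))/20) + C2*exp(x*(-24 + 24*6^(2/3)/(25*sqrt(1201) + 913)^(1/3) + 6^(1/3)*(25*sqrt(1201) + 913)^(1/3))/20)*cos(2^(1/3)*3^(1/6)*x*(-3^(2/3)*(25*sqrt(1201) + 913)^(1/3) + 72*2^(1/3)/(25*sqrt(1201) + 913)^(1/3))/20) + C3*exp(-x*(24*6^(2/3)/(25*sqrt(1201) + 913)^(1/3) + 12 + 6^(1/3)*(25*sqrt(1201) + 913)^(1/3))/10) + 4*x/5


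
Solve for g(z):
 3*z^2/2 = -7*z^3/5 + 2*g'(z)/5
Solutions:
 g(z) = C1 + 7*z^4/8 + 5*z^3/4


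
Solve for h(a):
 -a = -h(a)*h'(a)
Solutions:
 h(a) = -sqrt(C1 + a^2)
 h(a) = sqrt(C1 + a^2)


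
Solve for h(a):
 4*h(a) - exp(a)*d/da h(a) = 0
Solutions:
 h(a) = C1*exp(-4*exp(-a))


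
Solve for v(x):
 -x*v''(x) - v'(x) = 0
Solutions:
 v(x) = C1 + C2*log(x)


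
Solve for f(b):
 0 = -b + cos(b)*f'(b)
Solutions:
 f(b) = C1 + Integral(b/cos(b), b)


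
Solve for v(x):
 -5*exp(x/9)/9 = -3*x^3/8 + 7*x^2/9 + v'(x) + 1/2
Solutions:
 v(x) = C1 + 3*x^4/32 - 7*x^3/27 - x/2 - 5*exp(x/9)


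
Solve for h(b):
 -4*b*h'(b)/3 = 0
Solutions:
 h(b) = C1


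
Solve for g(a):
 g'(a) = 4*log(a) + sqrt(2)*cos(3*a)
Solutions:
 g(a) = C1 + 4*a*log(a) - 4*a + sqrt(2)*sin(3*a)/3


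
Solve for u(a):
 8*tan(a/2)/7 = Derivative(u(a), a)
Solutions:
 u(a) = C1 - 16*log(cos(a/2))/7


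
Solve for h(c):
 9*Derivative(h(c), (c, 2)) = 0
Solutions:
 h(c) = C1 + C2*c


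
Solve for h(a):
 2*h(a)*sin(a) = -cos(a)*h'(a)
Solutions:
 h(a) = C1*cos(a)^2


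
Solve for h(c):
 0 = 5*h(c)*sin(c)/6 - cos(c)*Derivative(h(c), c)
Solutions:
 h(c) = C1/cos(c)^(5/6)


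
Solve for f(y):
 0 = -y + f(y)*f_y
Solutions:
 f(y) = -sqrt(C1 + y^2)
 f(y) = sqrt(C1 + y^2)


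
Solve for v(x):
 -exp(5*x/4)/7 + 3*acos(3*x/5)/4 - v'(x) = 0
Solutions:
 v(x) = C1 + 3*x*acos(3*x/5)/4 - sqrt(25 - 9*x^2)/4 - 4*exp(5*x/4)/35


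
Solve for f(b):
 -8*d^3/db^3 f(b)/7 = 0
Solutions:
 f(b) = C1 + C2*b + C3*b^2


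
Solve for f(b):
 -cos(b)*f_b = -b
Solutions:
 f(b) = C1 + Integral(b/cos(b), b)


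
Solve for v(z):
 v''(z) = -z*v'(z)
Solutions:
 v(z) = C1 + C2*erf(sqrt(2)*z/2)


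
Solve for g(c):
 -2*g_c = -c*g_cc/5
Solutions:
 g(c) = C1 + C2*c^11


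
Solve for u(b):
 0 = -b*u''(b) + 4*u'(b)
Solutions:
 u(b) = C1 + C2*b^5


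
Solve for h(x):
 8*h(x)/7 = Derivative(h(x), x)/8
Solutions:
 h(x) = C1*exp(64*x/7)


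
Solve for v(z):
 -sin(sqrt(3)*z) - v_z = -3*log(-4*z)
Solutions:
 v(z) = C1 + 3*z*log(-z) - 3*z + 6*z*log(2) + sqrt(3)*cos(sqrt(3)*z)/3


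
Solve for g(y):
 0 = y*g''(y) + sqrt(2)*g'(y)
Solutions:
 g(y) = C1 + C2*y^(1 - sqrt(2))


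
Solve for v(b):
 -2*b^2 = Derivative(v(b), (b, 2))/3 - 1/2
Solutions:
 v(b) = C1 + C2*b - b^4/2 + 3*b^2/4


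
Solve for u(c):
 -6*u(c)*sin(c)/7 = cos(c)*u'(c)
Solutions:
 u(c) = C1*cos(c)^(6/7)


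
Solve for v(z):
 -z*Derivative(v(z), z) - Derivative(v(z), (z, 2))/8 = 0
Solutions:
 v(z) = C1 + C2*erf(2*z)


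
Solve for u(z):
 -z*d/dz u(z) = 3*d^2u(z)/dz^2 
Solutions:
 u(z) = C1 + C2*erf(sqrt(6)*z/6)


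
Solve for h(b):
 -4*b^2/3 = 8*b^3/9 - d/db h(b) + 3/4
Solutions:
 h(b) = C1 + 2*b^4/9 + 4*b^3/9 + 3*b/4


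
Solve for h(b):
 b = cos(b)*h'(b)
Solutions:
 h(b) = C1 + Integral(b/cos(b), b)


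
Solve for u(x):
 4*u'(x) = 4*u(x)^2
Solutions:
 u(x) = -1/(C1 + x)


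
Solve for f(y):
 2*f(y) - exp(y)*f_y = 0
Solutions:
 f(y) = C1*exp(-2*exp(-y))


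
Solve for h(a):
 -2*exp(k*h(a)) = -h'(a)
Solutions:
 h(a) = Piecewise((log(-1/(C1*k + 2*a*k))/k, Ne(k, 0)), (nan, True))
 h(a) = Piecewise((C1 + 2*a, Eq(k, 0)), (nan, True))


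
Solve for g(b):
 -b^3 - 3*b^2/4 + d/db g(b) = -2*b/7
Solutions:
 g(b) = C1 + b^4/4 + b^3/4 - b^2/7


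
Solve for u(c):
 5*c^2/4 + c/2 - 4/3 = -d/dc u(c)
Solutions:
 u(c) = C1 - 5*c^3/12 - c^2/4 + 4*c/3


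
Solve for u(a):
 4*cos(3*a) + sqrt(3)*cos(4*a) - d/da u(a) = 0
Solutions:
 u(a) = C1 + 4*sin(3*a)/3 + sqrt(3)*sin(4*a)/4


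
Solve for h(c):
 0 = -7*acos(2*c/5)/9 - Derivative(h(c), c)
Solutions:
 h(c) = C1 - 7*c*acos(2*c/5)/9 + 7*sqrt(25 - 4*c^2)/18


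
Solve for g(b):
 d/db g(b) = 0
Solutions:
 g(b) = C1


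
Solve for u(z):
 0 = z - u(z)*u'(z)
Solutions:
 u(z) = -sqrt(C1 + z^2)
 u(z) = sqrt(C1 + z^2)


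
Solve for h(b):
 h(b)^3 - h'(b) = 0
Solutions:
 h(b) = -sqrt(2)*sqrt(-1/(C1 + b))/2
 h(b) = sqrt(2)*sqrt(-1/(C1 + b))/2


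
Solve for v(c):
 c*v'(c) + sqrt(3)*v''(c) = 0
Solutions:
 v(c) = C1 + C2*erf(sqrt(2)*3^(3/4)*c/6)


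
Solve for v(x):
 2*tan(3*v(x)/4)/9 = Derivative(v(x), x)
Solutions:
 v(x) = -4*asin(C1*exp(x/6))/3 + 4*pi/3
 v(x) = 4*asin(C1*exp(x/6))/3


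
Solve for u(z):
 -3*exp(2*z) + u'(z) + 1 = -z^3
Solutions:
 u(z) = C1 - z^4/4 - z + 3*exp(2*z)/2


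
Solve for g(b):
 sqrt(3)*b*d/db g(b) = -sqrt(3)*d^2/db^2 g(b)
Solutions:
 g(b) = C1 + C2*erf(sqrt(2)*b/2)


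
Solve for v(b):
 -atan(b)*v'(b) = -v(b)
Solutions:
 v(b) = C1*exp(Integral(1/atan(b), b))


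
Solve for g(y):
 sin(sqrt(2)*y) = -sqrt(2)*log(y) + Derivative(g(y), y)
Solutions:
 g(y) = C1 + sqrt(2)*y*(log(y) - 1) - sqrt(2)*cos(sqrt(2)*y)/2


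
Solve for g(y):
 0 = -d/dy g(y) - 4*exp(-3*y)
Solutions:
 g(y) = C1 + 4*exp(-3*y)/3


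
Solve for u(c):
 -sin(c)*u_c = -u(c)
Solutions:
 u(c) = C1*sqrt(cos(c) - 1)/sqrt(cos(c) + 1)


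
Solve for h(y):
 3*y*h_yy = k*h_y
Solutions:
 h(y) = C1 + y^(re(k)/3 + 1)*(C2*sin(log(y)*Abs(im(k))/3) + C3*cos(log(y)*im(k)/3))


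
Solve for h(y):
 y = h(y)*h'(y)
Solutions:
 h(y) = -sqrt(C1 + y^2)
 h(y) = sqrt(C1 + y^2)


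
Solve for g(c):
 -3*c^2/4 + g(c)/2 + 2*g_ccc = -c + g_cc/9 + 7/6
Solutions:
 g(c) = C1*exp(c*((81*sqrt(59043) + 19682)^(-1/3) + 2 + (81*sqrt(59043) + 19682)^(1/3))/108)*sin(sqrt(3)*c*(-(81*sqrt(59043) + 19682)^(1/3) + (81*sqrt(59043) + 19682)^(-1/3))/108) + C2*exp(c*((81*sqrt(59043) + 19682)^(-1/3) + 2 + (81*sqrt(59043) + 19682)^(1/3))/108)*cos(sqrt(3)*c*(-(81*sqrt(59043) + 19682)^(1/3) + (81*sqrt(59043) + 19682)^(-1/3))/108) + C3*exp(c*(-(81*sqrt(59043) + 19682)^(1/3) - 1/(81*sqrt(59043) + 19682)^(1/3) + 1)/54) + 3*c^2/2 - 2*c + 3


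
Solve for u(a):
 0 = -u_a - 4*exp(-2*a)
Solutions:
 u(a) = C1 + 2*exp(-2*a)


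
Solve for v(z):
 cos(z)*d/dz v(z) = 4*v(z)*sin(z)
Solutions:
 v(z) = C1/cos(z)^4


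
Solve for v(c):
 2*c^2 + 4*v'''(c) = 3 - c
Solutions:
 v(c) = C1 + C2*c + C3*c^2 - c^5/120 - c^4/96 + c^3/8


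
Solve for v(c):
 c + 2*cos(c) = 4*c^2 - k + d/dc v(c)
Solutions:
 v(c) = C1 - 4*c^3/3 + c^2/2 + c*k + 2*sin(c)


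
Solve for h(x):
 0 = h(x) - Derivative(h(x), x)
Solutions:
 h(x) = C1*exp(x)


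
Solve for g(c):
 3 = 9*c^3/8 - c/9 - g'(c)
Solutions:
 g(c) = C1 + 9*c^4/32 - c^2/18 - 3*c


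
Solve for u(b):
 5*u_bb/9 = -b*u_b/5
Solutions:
 u(b) = C1 + C2*erf(3*sqrt(2)*b/10)


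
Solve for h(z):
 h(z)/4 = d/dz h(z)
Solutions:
 h(z) = C1*exp(z/4)


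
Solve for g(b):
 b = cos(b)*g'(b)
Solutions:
 g(b) = C1 + Integral(b/cos(b), b)


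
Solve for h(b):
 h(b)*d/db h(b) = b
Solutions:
 h(b) = -sqrt(C1 + b^2)
 h(b) = sqrt(C1 + b^2)


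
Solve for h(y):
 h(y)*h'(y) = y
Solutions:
 h(y) = -sqrt(C1 + y^2)
 h(y) = sqrt(C1 + y^2)


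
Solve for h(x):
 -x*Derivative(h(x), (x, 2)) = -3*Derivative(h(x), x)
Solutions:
 h(x) = C1 + C2*x^4


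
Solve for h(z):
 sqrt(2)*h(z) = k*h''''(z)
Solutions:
 h(z) = C1*exp(-2^(1/8)*z*(1/k)^(1/4)) + C2*exp(2^(1/8)*z*(1/k)^(1/4)) + C3*exp(-2^(1/8)*I*z*(1/k)^(1/4)) + C4*exp(2^(1/8)*I*z*(1/k)^(1/4))


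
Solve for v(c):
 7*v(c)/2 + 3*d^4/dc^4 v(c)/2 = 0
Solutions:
 v(c) = (C1*sin(sqrt(2)*3^(3/4)*7^(1/4)*c/6) + C2*cos(sqrt(2)*3^(3/4)*7^(1/4)*c/6))*exp(-sqrt(2)*3^(3/4)*7^(1/4)*c/6) + (C3*sin(sqrt(2)*3^(3/4)*7^(1/4)*c/6) + C4*cos(sqrt(2)*3^(3/4)*7^(1/4)*c/6))*exp(sqrt(2)*3^(3/4)*7^(1/4)*c/6)


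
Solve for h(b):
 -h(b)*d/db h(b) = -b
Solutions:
 h(b) = -sqrt(C1 + b^2)
 h(b) = sqrt(C1 + b^2)


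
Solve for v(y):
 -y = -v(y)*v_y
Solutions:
 v(y) = -sqrt(C1 + y^2)
 v(y) = sqrt(C1 + y^2)


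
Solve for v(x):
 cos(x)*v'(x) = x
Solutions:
 v(x) = C1 + Integral(x/cos(x), x)


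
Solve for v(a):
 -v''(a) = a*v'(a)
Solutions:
 v(a) = C1 + C2*erf(sqrt(2)*a/2)


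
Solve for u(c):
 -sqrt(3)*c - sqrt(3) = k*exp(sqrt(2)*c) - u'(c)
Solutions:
 u(c) = C1 + sqrt(3)*c^2/2 + sqrt(3)*c + sqrt(2)*k*exp(sqrt(2)*c)/2


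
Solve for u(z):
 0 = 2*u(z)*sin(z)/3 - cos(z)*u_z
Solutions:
 u(z) = C1/cos(z)^(2/3)


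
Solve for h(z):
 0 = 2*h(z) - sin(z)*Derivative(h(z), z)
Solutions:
 h(z) = C1*(cos(z) - 1)/(cos(z) + 1)


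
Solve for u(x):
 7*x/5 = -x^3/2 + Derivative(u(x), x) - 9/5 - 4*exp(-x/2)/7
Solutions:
 u(x) = C1 + x^4/8 + 7*x^2/10 + 9*x/5 - 8*exp(-x/2)/7


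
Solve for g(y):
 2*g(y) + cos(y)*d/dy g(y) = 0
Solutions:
 g(y) = C1*(sin(y) - 1)/(sin(y) + 1)


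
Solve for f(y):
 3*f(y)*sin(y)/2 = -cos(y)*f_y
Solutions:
 f(y) = C1*cos(y)^(3/2)


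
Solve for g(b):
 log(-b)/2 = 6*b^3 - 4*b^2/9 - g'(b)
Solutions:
 g(b) = C1 + 3*b^4/2 - 4*b^3/27 - b*log(-b)/2 + b/2


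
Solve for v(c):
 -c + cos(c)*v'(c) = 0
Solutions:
 v(c) = C1 + Integral(c/cos(c), c)


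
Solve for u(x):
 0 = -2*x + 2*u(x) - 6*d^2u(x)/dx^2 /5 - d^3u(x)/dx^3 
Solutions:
 u(x) = C1*exp(-x*(4/(5*sqrt(545) + 117)^(1/3) + 4 + (5*sqrt(545) + 117)^(1/3))/10)*sin(sqrt(3)*x*(-(5*sqrt(545) + 117)^(1/3) + 4/(5*sqrt(545) + 117)^(1/3))/10) + C2*exp(-x*(4/(5*sqrt(545) + 117)^(1/3) + 4 + (5*sqrt(545) + 117)^(1/3))/10)*cos(sqrt(3)*x*(-(5*sqrt(545) + 117)^(1/3) + 4/(5*sqrt(545) + 117)^(1/3))/10) + C3*exp(x*(-2 + 4/(5*sqrt(545) + 117)^(1/3) + (5*sqrt(545) + 117)^(1/3))/5) + x


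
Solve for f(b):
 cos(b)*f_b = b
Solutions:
 f(b) = C1 + Integral(b/cos(b), b)


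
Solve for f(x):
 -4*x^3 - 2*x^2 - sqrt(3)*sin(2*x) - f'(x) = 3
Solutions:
 f(x) = C1 - x^4 - 2*x^3/3 - 3*x + sqrt(3)*cos(2*x)/2


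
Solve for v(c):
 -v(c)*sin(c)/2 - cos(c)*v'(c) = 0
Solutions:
 v(c) = C1*sqrt(cos(c))


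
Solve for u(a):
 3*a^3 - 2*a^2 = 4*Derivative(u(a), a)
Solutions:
 u(a) = C1 + 3*a^4/16 - a^3/6


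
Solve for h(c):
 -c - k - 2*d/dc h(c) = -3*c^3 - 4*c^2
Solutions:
 h(c) = C1 + 3*c^4/8 + 2*c^3/3 - c^2/4 - c*k/2


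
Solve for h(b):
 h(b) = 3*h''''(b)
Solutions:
 h(b) = C1*exp(-3^(3/4)*b/3) + C2*exp(3^(3/4)*b/3) + C3*sin(3^(3/4)*b/3) + C4*cos(3^(3/4)*b/3)


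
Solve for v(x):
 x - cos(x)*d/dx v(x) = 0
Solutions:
 v(x) = C1 + Integral(x/cos(x), x)


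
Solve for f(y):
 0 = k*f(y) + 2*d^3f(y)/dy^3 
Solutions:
 f(y) = C1*exp(2^(2/3)*y*(-k)^(1/3)/2) + C2*exp(2^(2/3)*y*(-k)^(1/3)*(-1 + sqrt(3)*I)/4) + C3*exp(-2^(2/3)*y*(-k)^(1/3)*(1 + sqrt(3)*I)/4)


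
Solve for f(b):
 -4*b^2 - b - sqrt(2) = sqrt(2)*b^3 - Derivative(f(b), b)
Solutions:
 f(b) = C1 + sqrt(2)*b^4/4 + 4*b^3/3 + b^2/2 + sqrt(2)*b


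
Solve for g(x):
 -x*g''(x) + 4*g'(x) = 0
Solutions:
 g(x) = C1 + C2*x^5


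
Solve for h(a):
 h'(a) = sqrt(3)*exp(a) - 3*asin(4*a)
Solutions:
 h(a) = C1 - 3*a*asin(4*a) - 3*sqrt(1 - 16*a^2)/4 + sqrt(3)*exp(a)


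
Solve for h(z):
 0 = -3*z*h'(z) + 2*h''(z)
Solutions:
 h(z) = C1 + C2*erfi(sqrt(3)*z/2)


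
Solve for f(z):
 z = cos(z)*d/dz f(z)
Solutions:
 f(z) = C1 + Integral(z/cos(z), z)


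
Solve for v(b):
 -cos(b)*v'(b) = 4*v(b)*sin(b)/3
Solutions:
 v(b) = C1*cos(b)^(4/3)


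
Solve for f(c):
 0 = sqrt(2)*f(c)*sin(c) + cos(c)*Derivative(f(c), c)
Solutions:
 f(c) = C1*cos(c)^(sqrt(2))


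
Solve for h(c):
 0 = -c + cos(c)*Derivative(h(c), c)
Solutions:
 h(c) = C1 + Integral(c/cos(c), c)


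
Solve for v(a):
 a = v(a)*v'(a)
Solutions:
 v(a) = -sqrt(C1 + a^2)
 v(a) = sqrt(C1 + a^2)


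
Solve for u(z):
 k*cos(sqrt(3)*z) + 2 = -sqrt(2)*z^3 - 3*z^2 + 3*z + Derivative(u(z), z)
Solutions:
 u(z) = C1 + sqrt(3)*k*sin(sqrt(3)*z)/3 + sqrt(2)*z^4/4 + z^3 - 3*z^2/2 + 2*z


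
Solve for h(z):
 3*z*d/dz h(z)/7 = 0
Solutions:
 h(z) = C1


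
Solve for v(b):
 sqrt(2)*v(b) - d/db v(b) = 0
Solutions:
 v(b) = C1*exp(sqrt(2)*b)


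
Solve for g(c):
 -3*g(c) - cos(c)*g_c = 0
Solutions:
 g(c) = C1*(sin(c) - 1)^(3/2)/(sin(c) + 1)^(3/2)


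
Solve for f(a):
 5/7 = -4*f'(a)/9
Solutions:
 f(a) = C1 - 45*a/28


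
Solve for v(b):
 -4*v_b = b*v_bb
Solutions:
 v(b) = C1 + C2/b^3


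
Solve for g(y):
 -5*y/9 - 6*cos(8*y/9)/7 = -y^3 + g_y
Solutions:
 g(y) = C1 + y^4/4 - 5*y^2/18 - 27*sin(8*y/9)/28


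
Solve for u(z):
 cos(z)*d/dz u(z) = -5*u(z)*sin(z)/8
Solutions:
 u(z) = C1*cos(z)^(5/8)


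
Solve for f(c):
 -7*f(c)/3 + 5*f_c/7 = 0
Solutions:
 f(c) = C1*exp(49*c/15)


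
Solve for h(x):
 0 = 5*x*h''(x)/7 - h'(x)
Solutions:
 h(x) = C1 + C2*x^(12/5)


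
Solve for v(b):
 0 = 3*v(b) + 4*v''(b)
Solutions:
 v(b) = C1*sin(sqrt(3)*b/2) + C2*cos(sqrt(3)*b/2)


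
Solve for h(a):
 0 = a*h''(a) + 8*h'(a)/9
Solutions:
 h(a) = C1 + C2*a^(1/9)


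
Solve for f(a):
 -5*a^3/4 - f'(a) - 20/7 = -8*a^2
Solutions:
 f(a) = C1 - 5*a^4/16 + 8*a^3/3 - 20*a/7


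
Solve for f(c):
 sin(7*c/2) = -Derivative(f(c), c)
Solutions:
 f(c) = C1 + 2*cos(7*c/2)/7


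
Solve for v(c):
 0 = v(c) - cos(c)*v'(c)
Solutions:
 v(c) = C1*sqrt(sin(c) + 1)/sqrt(sin(c) - 1)


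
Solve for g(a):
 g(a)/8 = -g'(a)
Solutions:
 g(a) = C1*exp(-a/8)


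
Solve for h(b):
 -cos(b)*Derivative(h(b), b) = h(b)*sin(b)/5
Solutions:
 h(b) = C1*cos(b)^(1/5)


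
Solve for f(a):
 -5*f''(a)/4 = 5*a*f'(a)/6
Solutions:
 f(a) = C1 + C2*erf(sqrt(3)*a/3)


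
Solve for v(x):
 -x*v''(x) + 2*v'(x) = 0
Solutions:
 v(x) = C1 + C2*x^3


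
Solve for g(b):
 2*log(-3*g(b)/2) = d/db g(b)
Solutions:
 -Integral(1/(log(-_y) - log(2) + log(3)), (_y, g(b)))/2 = C1 - b


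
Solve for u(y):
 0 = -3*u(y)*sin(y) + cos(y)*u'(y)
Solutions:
 u(y) = C1/cos(y)^3


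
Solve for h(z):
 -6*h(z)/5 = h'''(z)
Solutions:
 h(z) = C3*exp(-5^(2/3)*6^(1/3)*z/5) + (C1*sin(2^(1/3)*3^(5/6)*5^(2/3)*z/10) + C2*cos(2^(1/3)*3^(5/6)*5^(2/3)*z/10))*exp(5^(2/3)*6^(1/3)*z/10)


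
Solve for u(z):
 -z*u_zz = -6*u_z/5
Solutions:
 u(z) = C1 + C2*z^(11/5)


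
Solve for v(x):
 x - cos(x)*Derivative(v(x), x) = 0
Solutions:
 v(x) = C1 + Integral(x/cos(x), x)


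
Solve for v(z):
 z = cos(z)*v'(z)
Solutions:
 v(z) = C1 + Integral(z/cos(z), z)


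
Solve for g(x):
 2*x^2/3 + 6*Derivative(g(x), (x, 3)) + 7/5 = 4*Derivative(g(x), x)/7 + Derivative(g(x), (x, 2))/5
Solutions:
 g(x) = C1 + C2*exp(x*(7 - sqrt(16849))/420) + C3*exp(x*(7 + sqrt(16849))/420) + 7*x^3/18 - 49*x^2/120 + 32683*x/1200


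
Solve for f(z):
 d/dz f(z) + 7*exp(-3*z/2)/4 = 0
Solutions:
 f(z) = C1 + 7*exp(-3*z/2)/6


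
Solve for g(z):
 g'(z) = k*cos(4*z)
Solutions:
 g(z) = C1 + k*sin(4*z)/4


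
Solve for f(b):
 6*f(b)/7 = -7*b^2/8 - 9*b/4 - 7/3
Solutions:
 f(b) = -49*b^2/48 - 21*b/8 - 49/18


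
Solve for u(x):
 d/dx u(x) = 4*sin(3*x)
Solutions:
 u(x) = C1 - 4*cos(3*x)/3


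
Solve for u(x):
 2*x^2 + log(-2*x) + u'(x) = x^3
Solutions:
 u(x) = C1 + x^4/4 - 2*x^3/3 - x*log(-x) + x*(1 - log(2))


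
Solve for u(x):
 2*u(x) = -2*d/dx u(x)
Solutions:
 u(x) = C1*exp(-x)


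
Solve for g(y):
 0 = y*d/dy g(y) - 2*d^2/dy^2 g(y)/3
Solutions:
 g(y) = C1 + C2*erfi(sqrt(3)*y/2)


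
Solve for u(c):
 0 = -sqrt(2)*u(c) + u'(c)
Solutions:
 u(c) = C1*exp(sqrt(2)*c)


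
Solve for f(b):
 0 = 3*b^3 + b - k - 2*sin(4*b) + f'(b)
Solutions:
 f(b) = C1 - 3*b^4/4 - b^2/2 + b*k - cos(4*b)/2


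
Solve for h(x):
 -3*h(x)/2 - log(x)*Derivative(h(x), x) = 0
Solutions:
 h(x) = C1*exp(-3*li(x)/2)


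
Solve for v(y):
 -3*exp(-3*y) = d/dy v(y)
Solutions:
 v(y) = C1 + exp(-3*y)


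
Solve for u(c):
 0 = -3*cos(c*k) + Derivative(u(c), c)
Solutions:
 u(c) = C1 + 3*sin(c*k)/k


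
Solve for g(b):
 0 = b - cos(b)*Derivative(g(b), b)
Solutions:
 g(b) = C1 + Integral(b/cos(b), b)


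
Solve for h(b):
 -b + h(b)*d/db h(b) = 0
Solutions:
 h(b) = -sqrt(C1 + b^2)
 h(b) = sqrt(C1 + b^2)


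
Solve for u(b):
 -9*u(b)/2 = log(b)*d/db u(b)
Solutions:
 u(b) = C1*exp(-9*li(b)/2)


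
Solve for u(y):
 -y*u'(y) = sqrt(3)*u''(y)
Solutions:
 u(y) = C1 + C2*erf(sqrt(2)*3^(3/4)*y/6)


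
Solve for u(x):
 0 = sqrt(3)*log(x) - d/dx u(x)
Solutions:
 u(x) = C1 + sqrt(3)*x*log(x) - sqrt(3)*x


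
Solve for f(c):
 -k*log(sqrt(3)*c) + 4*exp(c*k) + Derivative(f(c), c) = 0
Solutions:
 f(c) = C1 + c*k*log(c) + c*k*(-1 + log(3)/2) + Piecewise((-4*exp(c*k)/k, Ne(k, 0)), (-4*c, True))


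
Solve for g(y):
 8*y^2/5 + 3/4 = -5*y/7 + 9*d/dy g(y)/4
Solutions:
 g(y) = C1 + 32*y^3/135 + 10*y^2/63 + y/3


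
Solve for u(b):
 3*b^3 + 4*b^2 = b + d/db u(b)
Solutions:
 u(b) = C1 + 3*b^4/4 + 4*b^3/3 - b^2/2


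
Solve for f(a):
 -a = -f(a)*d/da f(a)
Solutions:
 f(a) = -sqrt(C1 + a^2)
 f(a) = sqrt(C1 + a^2)


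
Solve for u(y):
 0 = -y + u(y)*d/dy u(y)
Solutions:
 u(y) = -sqrt(C1 + y^2)
 u(y) = sqrt(C1 + y^2)


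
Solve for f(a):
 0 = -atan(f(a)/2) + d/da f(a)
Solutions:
 Integral(1/atan(_y/2), (_y, f(a))) = C1 + a


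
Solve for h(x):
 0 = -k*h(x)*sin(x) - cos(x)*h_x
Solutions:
 h(x) = C1*exp(k*log(cos(x)))


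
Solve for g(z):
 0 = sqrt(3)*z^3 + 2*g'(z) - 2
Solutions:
 g(z) = C1 - sqrt(3)*z^4/8 + z


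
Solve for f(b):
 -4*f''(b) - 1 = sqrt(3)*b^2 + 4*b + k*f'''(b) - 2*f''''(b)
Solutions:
 f(b) = C1 + C2*b + C3*exp(b*(k - sqrt(k^2 + 32))/4) + C4*exp(b*(k + sqrt(k^2 + 32))/4) - sqrt(3)*b^4/48 + b^3*(sqrt(3)*k - 8)/48 + b^2*(-sqrt(3)*k^2 + 8*k - 8*sqrt(3) - 8)/64


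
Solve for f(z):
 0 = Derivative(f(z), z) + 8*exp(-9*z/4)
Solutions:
 f(z) = C1 + 32*exp(-9*z/4)/9


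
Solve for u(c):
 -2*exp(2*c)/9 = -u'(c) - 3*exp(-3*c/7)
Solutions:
 u(c) = C1 + exp(2*c)/9 + 7*exp(-3*c/7)


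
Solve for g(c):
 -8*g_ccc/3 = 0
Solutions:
 g(c) = C1 + C2*c + C3*c^2


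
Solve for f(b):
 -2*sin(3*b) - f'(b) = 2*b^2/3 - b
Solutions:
 f(b) = C1 - 2*b^3/9 + b^2/2 + 2*cos(3*b)/3


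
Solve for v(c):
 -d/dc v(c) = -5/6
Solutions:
 v(c) = C1 + 5*c/6


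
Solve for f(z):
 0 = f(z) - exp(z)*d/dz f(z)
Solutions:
 f(z) = C1*exp(-exp(-z))


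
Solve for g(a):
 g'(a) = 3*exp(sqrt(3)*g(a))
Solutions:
 g(a) = sqrt(3)*(2*log(-1/(C1 + 3*a)) - log(3))/6


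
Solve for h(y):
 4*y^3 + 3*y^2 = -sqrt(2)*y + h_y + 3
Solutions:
 h(y) = C1 + y^4 + y^3 + sqrt(2)*y^2/2 - 3*y


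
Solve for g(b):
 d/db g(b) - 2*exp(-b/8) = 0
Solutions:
 g(b) = C1 - 16*exp(-b/8)


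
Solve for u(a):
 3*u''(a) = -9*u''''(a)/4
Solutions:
 u(a) = C1 + C2*a + C3*sin(2*sqrt(3)*a/3) + C4*cos(2*sqrt(3)*a/3)


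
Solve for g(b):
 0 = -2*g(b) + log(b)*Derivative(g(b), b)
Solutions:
 g(b) = C1*exp(2*li(b))


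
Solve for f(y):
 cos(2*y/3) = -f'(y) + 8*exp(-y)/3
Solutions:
 f(y) = C1 - 3*sin(2*y/3)/2 - 8*exp(-y)/3


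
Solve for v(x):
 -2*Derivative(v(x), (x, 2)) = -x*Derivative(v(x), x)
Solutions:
 v(x) = C1 + C2*erfi(x/2)


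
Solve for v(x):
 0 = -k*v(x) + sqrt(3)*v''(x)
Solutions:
 v(x) = C1*exp(-3^(3/4)*sqrt(k)*x/3) + C2*exp(3^(3/4)*sqrt(k)*x/3)


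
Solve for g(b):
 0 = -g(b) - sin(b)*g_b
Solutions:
 g(b) = C1*sqrt(cos(b) + 1)/sqrt(cos(b) - 1)


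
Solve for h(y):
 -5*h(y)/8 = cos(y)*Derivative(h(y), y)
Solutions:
 h(y) = C1*(sin(y) - 1)^(5/16)/(sin(y) + 1)^(5/16)


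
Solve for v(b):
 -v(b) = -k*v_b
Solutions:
 v(b) = C1*exp(b/k)


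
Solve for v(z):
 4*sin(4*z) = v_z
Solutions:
 v(z) = C1 - cos(4*z)


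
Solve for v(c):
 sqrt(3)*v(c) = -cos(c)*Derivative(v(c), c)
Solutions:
 v(c) = C1*(sin(c) - 1)^(sqrt(3)/2)/(sin(c) + 1)^(sqrt(3)/2)


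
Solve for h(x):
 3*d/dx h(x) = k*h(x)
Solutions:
 h(x) = C1*exp(k*x/3)


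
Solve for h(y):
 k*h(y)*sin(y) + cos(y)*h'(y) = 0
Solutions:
 h(y) = C1*exp(k*log(cos(y)))


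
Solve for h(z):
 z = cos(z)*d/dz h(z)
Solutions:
 h(z) = C1 + Integral(z/cos(z), z)


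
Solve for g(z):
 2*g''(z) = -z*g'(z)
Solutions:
 g(z) = C1 + C2*erf(z/2)


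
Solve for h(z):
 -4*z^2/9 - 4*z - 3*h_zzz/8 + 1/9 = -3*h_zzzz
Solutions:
 h(z) = C1 + C2*z + C3*z^2 + C4*exp(z/8) - 8*z^5/405 - 100*z^4/81 - 3196*z^3/81


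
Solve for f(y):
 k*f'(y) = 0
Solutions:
 f(y) = C1


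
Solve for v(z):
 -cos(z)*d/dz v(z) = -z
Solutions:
 v(z) = C1 + Integral(z/cos(z), z)


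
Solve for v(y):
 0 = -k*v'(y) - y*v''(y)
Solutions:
 v(y) = C1 + y^(1 - re(k))*(C2*sin(log(y)*Abs(im(k))) + C3*cos(log(y)*im(k)))


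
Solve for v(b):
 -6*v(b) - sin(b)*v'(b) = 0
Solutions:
 v(b) = C1*(cos(b)^3 + 3*cos(b)^2 + 3*cos(b) + 1)/(cos(b)^3 - 3*cos(b)^2 + 3*cos(b) - 1)


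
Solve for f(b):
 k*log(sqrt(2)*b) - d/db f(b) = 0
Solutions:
 f(b) = C1 + b*k*log(b) - b*k + b*k*log(2)/2


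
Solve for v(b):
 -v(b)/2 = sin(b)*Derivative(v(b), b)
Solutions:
 v(b) = C1*(cos(b) + 1)^(1/4)/(cos(b) - 1)^(1/4)


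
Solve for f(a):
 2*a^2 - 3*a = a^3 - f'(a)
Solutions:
 f(a) = C1 + a^4/4 - 2*a^3/3 + 3*a^2/2


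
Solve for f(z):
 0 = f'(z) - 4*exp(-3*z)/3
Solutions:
 f(z) = C1 - 4*exp(-3*z)/9


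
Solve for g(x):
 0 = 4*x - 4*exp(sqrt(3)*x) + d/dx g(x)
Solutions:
 g(x) = C1 - 2*x^2 + 4*sqrt(3)*exp(sqrt(3)*x)/3


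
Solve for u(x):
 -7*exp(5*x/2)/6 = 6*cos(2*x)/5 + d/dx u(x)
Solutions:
 u(x) = C1 - 7*exp(5*x/2)/15 - 3*sin(2*x)/5


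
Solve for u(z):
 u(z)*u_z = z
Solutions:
 u(z) = -sqrt(C1 + z^2)
 u(z) = sqrt(C1 + z^2)


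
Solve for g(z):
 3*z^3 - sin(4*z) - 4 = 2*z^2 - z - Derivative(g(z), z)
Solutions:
 g(z) = C1 - 3*z^4/4 + 2*z^3/3 - z^2/2 + 4*z - cos(4*z)/4


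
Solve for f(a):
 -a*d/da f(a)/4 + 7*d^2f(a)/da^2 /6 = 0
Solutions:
 f(a) = C1 + C2*erfi(sqrt(21)*a/14)


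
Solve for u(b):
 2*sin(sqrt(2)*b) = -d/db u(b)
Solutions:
 u(b) = C1 + sqrt(2)*cos(sqrt(2)*b)


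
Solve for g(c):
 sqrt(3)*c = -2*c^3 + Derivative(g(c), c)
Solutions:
 g(c) = C1 + c^4/2 + sqrt(3)*c^2/2


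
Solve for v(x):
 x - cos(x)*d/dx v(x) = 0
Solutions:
 v(x) = C1 + Integral(x/cos(x), x)


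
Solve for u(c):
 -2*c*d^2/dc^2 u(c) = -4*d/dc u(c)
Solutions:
 u(c) = C1 + C2*c^3


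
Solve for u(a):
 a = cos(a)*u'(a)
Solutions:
 u(a) = C1 + Integral(a/cos(a), a)


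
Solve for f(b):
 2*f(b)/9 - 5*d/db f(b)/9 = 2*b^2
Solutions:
 f(b) = C1*exp(2*b/5) + 9*b^2 + 45*b + 225/2


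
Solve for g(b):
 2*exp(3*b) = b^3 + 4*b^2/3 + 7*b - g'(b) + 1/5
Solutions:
 g(b) = C1 + b^4/4 + 4*b^3/9 + 7*b^2/2 + b/5 - 2*exp(3*b)/3


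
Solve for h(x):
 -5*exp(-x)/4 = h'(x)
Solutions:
 h(x) = C1 + 5*exp(-x)/4


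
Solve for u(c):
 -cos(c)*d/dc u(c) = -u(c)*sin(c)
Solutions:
 u(c) = C1/cos(c)


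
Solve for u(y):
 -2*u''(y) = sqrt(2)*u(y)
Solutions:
 u(y) = C1*sin(2^(3/4)*y/2) + C2*cos(2^(3/4)*y/2)


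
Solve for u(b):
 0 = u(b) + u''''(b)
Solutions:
 u(b) = (C1*sin(sqrt(2)*b/2) + C2*cos(sqrt(2)*b/2))*exp(-sqrt(2)*b/2) + (C3*sin(sqrt(2)*b/2) + C4*cos(sqrt(2)*b/2))*exp(sqrt(2)*b/2)


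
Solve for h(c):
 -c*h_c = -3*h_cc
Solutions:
 h(c) = C1 + C2*erfi(sqrt(6)*c/6)


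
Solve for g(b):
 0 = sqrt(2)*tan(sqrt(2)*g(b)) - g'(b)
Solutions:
 g(b) = sqrt(2)*(pi - asin(C1*exp(2*b)))/2
 g(b) = sqrt(2)*asin(C1*exp(2*b))/2


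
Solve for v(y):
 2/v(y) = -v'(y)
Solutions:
 v(y) = -sqrt(C1 - 4*y)
 v(y) = sqrt(C1 - 4*y)


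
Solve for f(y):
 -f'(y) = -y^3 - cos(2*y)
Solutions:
 f(y) = C1 + y^4/4 + sin(2*y)/2


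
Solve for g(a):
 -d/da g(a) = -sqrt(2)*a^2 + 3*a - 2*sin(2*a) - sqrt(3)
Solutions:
 g(a) = C1 + sqrt(2)*a^3/3 - 3*a^2/2 + sqrt(3)*a - cos(2*a)


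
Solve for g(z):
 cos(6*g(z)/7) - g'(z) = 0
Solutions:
 -z - 7*log(sin(6*g(z)/7) - 1)/12 + 7*log(sin(6*g(z)/7) + 1)/12 = C1


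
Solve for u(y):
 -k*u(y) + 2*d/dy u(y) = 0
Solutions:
 u(y) = C1*exp(k*y/2)


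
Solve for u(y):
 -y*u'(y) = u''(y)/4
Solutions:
 u(y) = C1 + C2*erf(sqrt(2)*y)


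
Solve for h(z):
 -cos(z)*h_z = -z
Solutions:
 h(z) = C1 + Integral(z/cos(z), z)


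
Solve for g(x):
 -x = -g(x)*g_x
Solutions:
 g(x) = -sqrt(C1 + x^2)
 g(x) = sqrt(C1 + x^2)


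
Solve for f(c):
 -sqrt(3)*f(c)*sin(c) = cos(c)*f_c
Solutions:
 f(c) = C1*cos(c)^(sqrt(3))


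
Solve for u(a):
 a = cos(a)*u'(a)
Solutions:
 u(a) = C1 + Integral(a/cos(a), a)


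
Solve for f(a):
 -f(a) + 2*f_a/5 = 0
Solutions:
 f(a) = C1*exp(5*a/2)


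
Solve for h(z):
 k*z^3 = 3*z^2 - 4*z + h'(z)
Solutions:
 h(z) = C1 + k*z^4/4 - z^3 + 2*z^2


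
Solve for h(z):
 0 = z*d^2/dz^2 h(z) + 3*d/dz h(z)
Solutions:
 h(z) = C1 + C2/z^2


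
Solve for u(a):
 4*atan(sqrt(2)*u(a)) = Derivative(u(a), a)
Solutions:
 Integral(1/atan(sqrt(2)*_y), (_y, u(a))) = C1 + 4*a


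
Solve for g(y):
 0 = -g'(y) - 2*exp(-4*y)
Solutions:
 g(y) = C1 + exp(-4*y)/2


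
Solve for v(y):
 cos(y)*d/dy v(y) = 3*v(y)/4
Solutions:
 v(y) = C1*(sin(y) + 1)^(3/8)/(sin(y) - 1)^(3/8)


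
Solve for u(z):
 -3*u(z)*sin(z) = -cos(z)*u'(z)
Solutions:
 u(z) = C1/cos(z)^3


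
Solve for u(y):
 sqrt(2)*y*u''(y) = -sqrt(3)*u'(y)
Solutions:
 u(y) = C1 + C2*y^(1 - sqrt(6)/2)


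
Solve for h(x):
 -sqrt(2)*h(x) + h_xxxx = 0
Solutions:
 h(x) = C1*exp(-2^(1/8)*x) + C2*exp(2^(1/8)*x) + C3*sin(2^(1/8)*x) + C4*cos(2^(1/8)*x)


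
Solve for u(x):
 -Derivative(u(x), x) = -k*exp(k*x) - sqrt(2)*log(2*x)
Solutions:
 u(x) = C1 + sqrt(2)*x*log(x) + sqrt(2)*x*(-1 + log(2)) + exp(k*x)


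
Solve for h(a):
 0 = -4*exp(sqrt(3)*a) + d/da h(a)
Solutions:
 h(a) = C1 + 4*sqrt(3)*exp(sqrt(3)*a)/3


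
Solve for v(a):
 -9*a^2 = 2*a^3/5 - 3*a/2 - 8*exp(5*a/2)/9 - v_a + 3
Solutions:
 v(a) = C1 + a^4/10 + 3*a^3 - 3*a^2/4 + 3*a - 16*exp(5*a/2)/45


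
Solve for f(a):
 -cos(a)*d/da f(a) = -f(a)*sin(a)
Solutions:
 f(a) = C1/cos(a)


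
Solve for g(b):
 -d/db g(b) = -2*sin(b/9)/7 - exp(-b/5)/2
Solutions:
 g(b) = C1 - 18*cos(b/9)/7 - 5*exp(-b/5)/2


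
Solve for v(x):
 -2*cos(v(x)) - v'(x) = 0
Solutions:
 v(x) = pi - asin((C1 + exp(4*x))/(C1 - exp(4*x)))
 v(x) = asin((C1 + exp(4*x))/(C1 - exp(4*x)))


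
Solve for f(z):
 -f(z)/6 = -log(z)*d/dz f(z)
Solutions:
 f(z) = C1*exp(li(z)/6)


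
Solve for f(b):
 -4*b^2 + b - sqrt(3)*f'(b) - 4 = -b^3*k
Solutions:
 f(b) = C1 + sqrt(3)*b^4*k/12 - 4*sqrt(3)*b^3/9 + sqrt(3)*b^2/6 - 4*sqrt(3)*b/3


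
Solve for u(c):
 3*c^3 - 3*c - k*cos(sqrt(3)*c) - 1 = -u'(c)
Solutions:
 u(c) = C1 - 3*c^4/4 + 3*c^2/2 + c + sqrt(3)*k*sin(sqrt(3)*c)/3


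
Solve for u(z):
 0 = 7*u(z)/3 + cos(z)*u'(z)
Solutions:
 u(z) = C1*(sin(z) - 1)^(7/6)/(sin(z) + 1)^(7/6)


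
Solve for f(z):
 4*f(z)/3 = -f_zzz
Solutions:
 f(z) = C3*exp(-6^(2/3)*z/3) + (C1*sin(2^(2/3)*3^(1/6)*z/2) + C2*cos(2^(2/3)*3^(1/6)*z/2))*exp(6^(2/3)*z/6)


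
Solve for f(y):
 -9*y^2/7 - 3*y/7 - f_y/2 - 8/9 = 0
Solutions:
 f(y) = C1 - 6*y^3/7 - 3*y^2/7 - 16*y/9


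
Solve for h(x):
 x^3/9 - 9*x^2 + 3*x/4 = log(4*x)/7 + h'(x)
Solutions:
 h(x) = C1 + x^4/36 - 3*x^3 + 3*x^2/8 - x*log(x)/7 - 2*x*log(2)/7 + x/7


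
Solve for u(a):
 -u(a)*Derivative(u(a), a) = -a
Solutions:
 u(a) = -sqrt(C1 + a^2)
 u(a) = sqrt(C1 + a^2)


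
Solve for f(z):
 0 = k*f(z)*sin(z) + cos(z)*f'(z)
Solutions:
 f(z) = C1*exp(k*log(cos(z)))


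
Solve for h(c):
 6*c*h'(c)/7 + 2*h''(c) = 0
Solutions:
 h(c) = C1 + C2*erf(sqrt(42)*c/14)


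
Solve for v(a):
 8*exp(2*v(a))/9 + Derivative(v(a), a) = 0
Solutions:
 v(a) = log(-1/(C1 - 8*a))/2 - log(2)/2 + log(3)
 v(a) = log(-sqrt(1/(C1 + 8*a))) - log(2)/2 + log(3)
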